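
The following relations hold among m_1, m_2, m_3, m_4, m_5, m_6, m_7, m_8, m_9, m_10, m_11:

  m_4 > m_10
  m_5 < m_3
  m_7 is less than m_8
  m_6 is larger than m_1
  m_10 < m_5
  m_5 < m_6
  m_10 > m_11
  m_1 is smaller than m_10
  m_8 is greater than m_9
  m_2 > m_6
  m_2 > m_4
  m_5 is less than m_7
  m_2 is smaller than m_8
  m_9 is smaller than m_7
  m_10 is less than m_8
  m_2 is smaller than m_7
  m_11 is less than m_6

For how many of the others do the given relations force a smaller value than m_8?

Directly below m_8: m_10, m_9, m_2, m_7.
One step further: m_11, m_1, m_4, m_5, m_6 (9 so far).
Nothing else is reachable below m_8; 9 in all.

9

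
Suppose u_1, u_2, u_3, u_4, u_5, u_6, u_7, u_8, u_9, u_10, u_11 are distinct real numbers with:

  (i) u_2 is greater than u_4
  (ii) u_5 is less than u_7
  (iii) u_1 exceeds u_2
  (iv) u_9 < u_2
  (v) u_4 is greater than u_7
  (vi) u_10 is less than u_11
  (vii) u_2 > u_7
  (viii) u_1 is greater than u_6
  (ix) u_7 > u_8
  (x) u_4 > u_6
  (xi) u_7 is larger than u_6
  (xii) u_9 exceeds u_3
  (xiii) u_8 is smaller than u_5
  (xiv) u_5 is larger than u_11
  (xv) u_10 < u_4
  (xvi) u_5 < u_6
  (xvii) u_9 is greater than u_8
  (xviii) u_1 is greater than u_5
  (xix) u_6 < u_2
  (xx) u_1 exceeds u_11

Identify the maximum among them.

u_10 is not greatest since u_10 < u_4; u_3 is not greatest since u_3 < u_9; u_8 is not greatest since u_8 < u_5; u_9 is not greatest since u_9 < u_2; u_11 is not greatest since u_11 < u_5; u_5 is not greatest since u_5 < u_7; u_6 is not greatest since u_6 < u_4; u_7 is not greatest since u_7 < u_2; u_4 is not greatest since u_4 < u_2; u_2 is not greatest since u_2 < u_1.
Only u_1 has nothing above it, so u_1 is the maximum.

u_1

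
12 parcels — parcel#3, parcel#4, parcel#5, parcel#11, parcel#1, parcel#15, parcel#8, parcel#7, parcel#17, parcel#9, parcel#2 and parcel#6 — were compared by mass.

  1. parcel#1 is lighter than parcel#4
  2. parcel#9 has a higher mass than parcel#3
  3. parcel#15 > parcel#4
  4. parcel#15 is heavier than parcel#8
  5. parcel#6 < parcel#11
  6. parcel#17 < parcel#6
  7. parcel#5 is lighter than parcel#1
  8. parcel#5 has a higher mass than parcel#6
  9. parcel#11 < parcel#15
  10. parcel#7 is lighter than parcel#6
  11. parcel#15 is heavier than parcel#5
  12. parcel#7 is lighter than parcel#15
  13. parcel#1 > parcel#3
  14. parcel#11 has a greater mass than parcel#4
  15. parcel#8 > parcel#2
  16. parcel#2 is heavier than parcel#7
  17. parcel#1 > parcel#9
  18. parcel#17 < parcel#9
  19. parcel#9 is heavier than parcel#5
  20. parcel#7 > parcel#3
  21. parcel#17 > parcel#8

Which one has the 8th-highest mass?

The consecutive relations fix a unique order: parcel#3 < parcel#7 < parcel#2 < parcel#8 < parcel#17 < parcel#6 < parcel#5 < parcel#9 < parcel#1 < parcel#4 < parcel#11 < parcel#15.
The 8th largest is parcel#17.

parcel#17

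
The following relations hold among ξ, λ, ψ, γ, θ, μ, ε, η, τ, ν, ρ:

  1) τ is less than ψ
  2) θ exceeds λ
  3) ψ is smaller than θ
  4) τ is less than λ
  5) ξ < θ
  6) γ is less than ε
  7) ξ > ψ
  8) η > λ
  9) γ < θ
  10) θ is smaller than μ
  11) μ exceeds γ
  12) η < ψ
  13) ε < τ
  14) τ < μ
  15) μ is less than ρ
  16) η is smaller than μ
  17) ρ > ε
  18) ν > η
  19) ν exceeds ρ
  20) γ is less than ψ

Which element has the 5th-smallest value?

The consecutive relations fix a unique order: γ < ε < τ < λ < η < ψ < ξ < θ < μ < ρ < ν.
The 5th smallest is η.

η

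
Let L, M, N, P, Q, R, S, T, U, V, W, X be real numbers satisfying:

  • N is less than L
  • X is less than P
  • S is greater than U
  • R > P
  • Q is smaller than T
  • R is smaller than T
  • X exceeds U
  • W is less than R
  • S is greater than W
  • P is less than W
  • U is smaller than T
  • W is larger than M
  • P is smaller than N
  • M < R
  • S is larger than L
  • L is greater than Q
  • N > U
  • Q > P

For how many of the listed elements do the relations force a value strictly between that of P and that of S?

4

The relations place P below S. An element lies strictly between them when it is forced above P and also forced below S.
Above P: {W, R, N, Q, T, L}. Below S: {U, X, M, W, N, Q, L}.
Intersection: {W, N, Q, L} — 4.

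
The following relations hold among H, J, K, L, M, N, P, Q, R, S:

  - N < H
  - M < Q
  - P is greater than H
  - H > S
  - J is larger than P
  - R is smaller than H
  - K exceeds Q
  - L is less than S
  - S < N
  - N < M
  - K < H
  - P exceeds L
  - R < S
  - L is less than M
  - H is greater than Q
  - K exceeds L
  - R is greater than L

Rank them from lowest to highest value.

Each adjacent pair is fixed by a given relation: L < R; R < S; S < N; N < M; M < Q; Q < K; K < H; H < P; P < J. Chaining them end to end gives the full order.

L < R < S < N < M < Q < K < H < P < J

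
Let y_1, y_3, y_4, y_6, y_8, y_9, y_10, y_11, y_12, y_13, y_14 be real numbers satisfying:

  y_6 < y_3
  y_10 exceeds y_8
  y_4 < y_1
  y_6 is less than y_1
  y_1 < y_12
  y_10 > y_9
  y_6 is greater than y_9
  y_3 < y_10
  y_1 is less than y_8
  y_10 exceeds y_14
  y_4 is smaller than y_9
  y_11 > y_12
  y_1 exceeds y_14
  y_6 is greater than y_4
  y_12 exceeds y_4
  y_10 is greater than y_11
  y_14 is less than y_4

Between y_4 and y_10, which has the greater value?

The relevant relations are y_4 < y_9; y_9 < y_6; y_6 < y_1; y_1 < y_12; y_12 < y_11; y_11 < y_10.
Chaining these gives y_4 < y_9 < y_6 < y_1 < y_12 < y_11 < y_10.
So y_4 < y_10; y_10 is the larger of the two.

y_10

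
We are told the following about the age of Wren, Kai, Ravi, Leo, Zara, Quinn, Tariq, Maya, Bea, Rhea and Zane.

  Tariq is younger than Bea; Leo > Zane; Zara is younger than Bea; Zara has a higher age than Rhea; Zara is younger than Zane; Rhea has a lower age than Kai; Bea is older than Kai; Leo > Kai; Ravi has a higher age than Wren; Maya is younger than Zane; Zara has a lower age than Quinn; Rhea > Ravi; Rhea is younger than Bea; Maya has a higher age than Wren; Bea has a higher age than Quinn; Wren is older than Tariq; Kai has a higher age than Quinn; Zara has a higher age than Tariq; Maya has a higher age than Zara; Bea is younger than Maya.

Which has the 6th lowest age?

Piecing the relations together gives one ordering: Tariq < Wren < Ravi < Rhea < Zara < Quinn < Kai < Bea < Maya < Zane < Leo.
The 6th smallest is Quinn.

Quinn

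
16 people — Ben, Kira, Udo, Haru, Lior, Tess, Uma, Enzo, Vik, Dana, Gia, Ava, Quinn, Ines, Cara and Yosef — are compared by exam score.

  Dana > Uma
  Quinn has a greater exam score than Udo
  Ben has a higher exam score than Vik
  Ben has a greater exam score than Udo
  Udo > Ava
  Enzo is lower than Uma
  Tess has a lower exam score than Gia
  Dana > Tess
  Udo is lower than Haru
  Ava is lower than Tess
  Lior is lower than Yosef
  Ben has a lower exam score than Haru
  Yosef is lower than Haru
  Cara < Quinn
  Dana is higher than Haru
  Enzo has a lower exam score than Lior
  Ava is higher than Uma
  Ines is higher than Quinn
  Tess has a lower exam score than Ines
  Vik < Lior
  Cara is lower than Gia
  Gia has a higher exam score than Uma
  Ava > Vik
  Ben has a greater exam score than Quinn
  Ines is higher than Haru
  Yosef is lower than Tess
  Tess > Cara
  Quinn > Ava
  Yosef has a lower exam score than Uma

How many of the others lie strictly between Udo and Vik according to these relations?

4

Chaining upward from Vik reaches: Lior, Yosef, Uma, Ava, Quinn, Ben, Tess, Haru, Dana, Ines, Gia.
Chaining downward from Udo reaches: Enzo, Lior, Yosef, Uma, Ava.
Strictly between Vik and Udo are those in both lists: Lior, Yosef, Uma, Ava — 4 elements.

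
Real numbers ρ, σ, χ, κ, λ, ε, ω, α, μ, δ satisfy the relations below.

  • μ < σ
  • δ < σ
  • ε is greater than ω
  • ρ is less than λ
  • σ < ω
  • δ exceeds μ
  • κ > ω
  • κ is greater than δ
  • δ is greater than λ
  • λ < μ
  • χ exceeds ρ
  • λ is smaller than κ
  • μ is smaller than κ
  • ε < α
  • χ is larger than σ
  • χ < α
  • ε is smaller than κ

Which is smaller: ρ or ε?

Following the relations from ρ: ρ < λ < μ < δ < σ < ω < ε.
So ρ < ε; ρ is the smaller of the two.

ρ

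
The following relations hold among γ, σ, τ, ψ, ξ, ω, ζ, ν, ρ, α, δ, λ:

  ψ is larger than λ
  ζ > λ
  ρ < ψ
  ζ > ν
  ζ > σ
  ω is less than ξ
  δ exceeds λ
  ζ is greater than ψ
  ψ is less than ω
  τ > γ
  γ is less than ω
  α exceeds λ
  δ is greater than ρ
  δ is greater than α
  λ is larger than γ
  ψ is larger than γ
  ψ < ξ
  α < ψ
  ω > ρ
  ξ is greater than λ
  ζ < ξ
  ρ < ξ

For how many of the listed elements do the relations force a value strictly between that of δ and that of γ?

The relations place γ below δ. An element lies strictly between them when it is forced above γ and also forced below δ.
Above γ: {λ, α, ψ, τ, ω, ζ, ξ}. Below δ: {ρ, λ, α}.
Intersection: {λ, α} — 2.

2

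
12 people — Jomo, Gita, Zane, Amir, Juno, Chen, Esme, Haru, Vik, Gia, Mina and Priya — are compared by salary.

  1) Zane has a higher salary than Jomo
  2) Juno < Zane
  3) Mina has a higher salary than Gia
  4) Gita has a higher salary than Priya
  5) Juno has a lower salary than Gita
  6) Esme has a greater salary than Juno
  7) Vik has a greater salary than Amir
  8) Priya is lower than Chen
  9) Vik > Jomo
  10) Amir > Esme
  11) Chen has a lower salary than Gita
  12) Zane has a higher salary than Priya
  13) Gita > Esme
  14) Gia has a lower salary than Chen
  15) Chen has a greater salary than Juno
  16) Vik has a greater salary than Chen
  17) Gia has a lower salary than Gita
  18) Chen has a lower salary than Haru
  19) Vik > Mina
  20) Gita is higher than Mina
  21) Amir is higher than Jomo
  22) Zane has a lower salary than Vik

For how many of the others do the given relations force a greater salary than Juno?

The elements the relations force above Juno are Esme, Zane, Chen, Gita, Haru, Amir, Vik — no chain reaches any other.
That is 7.

7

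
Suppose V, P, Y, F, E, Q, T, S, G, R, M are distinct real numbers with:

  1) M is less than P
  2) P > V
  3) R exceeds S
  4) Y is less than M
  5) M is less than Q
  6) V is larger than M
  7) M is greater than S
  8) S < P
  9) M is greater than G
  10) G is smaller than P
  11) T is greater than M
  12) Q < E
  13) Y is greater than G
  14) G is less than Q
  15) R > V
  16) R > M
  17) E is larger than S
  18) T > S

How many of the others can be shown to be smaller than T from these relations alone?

The elements the relations force below T are G, Y, S, M — no chain reaches any other.
That is 4.

4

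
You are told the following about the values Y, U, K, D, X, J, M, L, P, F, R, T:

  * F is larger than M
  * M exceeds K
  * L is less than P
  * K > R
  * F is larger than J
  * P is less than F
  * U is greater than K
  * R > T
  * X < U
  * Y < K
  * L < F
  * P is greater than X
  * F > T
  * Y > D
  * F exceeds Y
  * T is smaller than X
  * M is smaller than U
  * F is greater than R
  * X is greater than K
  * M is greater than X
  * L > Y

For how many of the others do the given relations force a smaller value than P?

7

The elements the relations force below P are T, D, Y, R, K, X, L — no chain reaches any other.
That is 7.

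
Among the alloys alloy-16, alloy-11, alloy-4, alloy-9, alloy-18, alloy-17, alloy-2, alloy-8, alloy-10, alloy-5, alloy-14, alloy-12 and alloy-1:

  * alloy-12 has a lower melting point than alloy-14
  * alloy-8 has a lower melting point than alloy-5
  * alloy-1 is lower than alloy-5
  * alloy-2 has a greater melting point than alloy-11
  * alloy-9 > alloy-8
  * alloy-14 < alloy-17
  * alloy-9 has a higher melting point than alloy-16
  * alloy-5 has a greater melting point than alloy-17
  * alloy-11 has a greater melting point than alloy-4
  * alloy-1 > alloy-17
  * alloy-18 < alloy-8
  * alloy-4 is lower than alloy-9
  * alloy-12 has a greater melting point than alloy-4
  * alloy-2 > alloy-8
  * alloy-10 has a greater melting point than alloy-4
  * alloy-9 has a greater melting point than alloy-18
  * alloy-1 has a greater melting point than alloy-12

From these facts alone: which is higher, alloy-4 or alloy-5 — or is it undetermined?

alloy-5

The relevant relations are alloy-4 < alloy-12; alloy-12 < alloy-14; alloy-14 < alloy-17; alloy-17 < alloy-1; alloy-1 < alloy-5.
Together: alloy-4 < alloy-12 < alloy-14 < alloy-17 < alloy-1 < alloy-5.
So alloy-5 is higher.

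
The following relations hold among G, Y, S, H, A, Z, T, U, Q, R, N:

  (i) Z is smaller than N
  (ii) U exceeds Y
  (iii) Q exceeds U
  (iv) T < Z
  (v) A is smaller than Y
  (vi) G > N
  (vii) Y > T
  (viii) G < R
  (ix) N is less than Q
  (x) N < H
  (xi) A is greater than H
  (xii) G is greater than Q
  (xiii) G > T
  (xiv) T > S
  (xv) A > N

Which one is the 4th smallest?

The consecutive relations fix a unique order: S < T < Z < N < H < A < Y < U < Q < G < R.
Counting 4 from the smallest end gives N.

N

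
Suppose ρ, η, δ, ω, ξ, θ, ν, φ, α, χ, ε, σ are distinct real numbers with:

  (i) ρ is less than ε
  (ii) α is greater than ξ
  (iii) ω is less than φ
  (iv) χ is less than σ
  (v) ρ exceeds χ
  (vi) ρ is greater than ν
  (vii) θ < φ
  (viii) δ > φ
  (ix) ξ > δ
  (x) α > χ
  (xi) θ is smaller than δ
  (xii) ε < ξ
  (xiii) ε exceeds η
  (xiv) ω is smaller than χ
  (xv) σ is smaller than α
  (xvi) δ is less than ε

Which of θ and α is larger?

α

θ < φ and φ < δ give θ < δ.
With δ < ε: θ < φ < δ < ε.
With ε < ξ: θ < φ < δ < ε < ξ.
With ξ < α: θ < φ < δ < ε < ξ < α.
So θ < α; α is the larger of the two.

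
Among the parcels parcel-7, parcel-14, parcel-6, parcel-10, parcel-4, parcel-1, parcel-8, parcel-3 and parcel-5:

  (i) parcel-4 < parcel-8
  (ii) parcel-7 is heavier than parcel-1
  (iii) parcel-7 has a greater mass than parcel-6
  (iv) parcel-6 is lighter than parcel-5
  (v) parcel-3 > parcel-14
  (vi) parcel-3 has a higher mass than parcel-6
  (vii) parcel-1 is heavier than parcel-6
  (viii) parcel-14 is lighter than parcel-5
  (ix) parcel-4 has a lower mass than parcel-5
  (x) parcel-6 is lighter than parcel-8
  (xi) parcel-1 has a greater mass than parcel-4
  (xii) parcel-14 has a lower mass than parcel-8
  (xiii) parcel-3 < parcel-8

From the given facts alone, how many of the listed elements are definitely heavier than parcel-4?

From parcel-4 the given relations immediately reach parcel-8, parcel-1, parcel-5.
From those, parcel-7 — 4 in total.
No other element is forced above parcel-4 by the given relations, so the count is 4.

4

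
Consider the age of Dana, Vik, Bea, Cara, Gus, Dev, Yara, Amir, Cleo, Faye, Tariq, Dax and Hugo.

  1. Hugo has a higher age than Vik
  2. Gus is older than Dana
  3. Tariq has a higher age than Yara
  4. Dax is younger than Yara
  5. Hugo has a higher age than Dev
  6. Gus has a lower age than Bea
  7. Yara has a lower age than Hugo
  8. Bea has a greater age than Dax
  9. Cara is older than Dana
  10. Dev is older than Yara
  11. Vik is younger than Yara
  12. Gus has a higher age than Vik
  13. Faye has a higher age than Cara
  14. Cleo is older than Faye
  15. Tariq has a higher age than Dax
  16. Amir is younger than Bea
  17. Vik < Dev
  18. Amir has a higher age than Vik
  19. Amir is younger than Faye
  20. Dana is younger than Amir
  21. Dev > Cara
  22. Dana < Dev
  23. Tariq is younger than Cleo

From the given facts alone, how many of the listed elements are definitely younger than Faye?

The elements the relations force below Faye are Dana, Vik, Cara, Amir — no chain reaches any other.
That is 4.

4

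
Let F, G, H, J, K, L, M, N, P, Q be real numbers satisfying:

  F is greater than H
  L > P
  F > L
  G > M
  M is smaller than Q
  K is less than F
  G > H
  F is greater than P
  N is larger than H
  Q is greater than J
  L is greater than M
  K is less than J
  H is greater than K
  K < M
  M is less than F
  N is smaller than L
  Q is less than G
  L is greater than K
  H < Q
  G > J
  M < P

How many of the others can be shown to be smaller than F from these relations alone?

6

The elements the relations force below F are K, H, M, N, P, L — no chain reaches any other.
That is 6.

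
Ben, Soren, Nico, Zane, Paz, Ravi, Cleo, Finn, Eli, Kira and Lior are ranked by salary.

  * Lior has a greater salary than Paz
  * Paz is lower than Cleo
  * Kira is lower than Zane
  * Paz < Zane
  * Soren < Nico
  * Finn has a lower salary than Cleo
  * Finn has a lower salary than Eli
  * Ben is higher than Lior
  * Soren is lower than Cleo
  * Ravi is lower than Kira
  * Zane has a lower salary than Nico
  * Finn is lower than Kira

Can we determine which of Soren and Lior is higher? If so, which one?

Following every chain through Soren: above Soren we get Cleo, Nico.
Lior is not reached, and no chain runs the other way from Lior to Soren.
So the given relations leave the order of Soren and Lior undetermined.

undetermined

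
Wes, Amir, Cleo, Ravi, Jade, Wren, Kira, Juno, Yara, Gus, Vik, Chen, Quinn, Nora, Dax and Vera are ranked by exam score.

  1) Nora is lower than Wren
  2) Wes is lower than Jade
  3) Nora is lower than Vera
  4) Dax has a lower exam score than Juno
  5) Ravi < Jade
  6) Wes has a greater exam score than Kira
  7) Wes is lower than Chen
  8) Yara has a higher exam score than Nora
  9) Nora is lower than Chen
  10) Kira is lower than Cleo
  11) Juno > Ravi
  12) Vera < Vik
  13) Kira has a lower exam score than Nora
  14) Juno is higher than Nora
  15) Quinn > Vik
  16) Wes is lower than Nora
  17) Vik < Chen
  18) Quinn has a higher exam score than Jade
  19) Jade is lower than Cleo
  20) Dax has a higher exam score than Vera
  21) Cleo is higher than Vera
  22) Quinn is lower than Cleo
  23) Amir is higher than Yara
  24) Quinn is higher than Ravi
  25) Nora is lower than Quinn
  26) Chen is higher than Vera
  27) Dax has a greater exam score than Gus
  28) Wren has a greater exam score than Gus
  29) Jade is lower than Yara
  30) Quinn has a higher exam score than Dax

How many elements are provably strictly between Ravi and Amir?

2

Chaining upward from Ravi reaches: Jade, Quinn, Cleo, Juno, Yara.
Chaining downward from Amir reaches: Kira, Wes, Nora, Jade, Yara.
Strictly between Ravi and Amir are those in both lists: Jade, Yara — 2 elements.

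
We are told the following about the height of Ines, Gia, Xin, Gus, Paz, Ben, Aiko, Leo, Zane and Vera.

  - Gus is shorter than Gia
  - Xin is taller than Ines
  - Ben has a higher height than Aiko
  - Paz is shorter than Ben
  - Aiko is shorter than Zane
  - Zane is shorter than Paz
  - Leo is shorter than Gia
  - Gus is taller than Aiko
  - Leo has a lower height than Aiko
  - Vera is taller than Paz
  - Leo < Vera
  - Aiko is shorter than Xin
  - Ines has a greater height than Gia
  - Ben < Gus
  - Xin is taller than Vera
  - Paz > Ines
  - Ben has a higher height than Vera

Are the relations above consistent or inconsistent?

inconsistent

Chaining the given relations yields Paz < Vera < Ben < Gus < Gia < Ines, so Paz < Ines. But one relation states Ines < Paz. These cannot both hold.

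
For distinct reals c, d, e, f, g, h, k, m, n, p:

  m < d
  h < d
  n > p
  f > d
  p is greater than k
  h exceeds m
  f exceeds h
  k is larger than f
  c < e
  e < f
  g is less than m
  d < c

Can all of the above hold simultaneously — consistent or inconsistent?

consistent

Every relation is compatible with g < m < h < d < c < e < f < k < p < n; the set is consistent.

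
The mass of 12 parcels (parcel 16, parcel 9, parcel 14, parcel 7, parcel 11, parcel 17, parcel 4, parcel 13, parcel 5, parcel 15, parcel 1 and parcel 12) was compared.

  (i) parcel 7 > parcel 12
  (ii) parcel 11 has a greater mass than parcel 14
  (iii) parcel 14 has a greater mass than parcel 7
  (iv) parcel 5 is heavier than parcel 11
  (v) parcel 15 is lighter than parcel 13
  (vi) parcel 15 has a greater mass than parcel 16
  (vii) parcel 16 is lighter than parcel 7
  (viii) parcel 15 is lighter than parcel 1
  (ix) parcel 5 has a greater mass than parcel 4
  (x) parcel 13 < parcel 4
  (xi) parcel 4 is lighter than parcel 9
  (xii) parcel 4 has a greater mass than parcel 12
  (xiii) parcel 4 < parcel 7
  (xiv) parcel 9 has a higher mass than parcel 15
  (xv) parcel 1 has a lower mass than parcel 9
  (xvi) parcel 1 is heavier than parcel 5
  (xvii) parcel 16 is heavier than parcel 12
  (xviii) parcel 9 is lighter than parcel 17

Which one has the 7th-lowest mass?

parcel 14

The consecutive relations fix a unique order: parcel 12 < parcel 16 < parcel 15 < parcel 13 < parcel 4 < parcel 7 < parcel 14 < parcel 11 < parcel 5 < parcel 1 < parcel 9 < parcel 17.
The 7th smallest is parcel 14.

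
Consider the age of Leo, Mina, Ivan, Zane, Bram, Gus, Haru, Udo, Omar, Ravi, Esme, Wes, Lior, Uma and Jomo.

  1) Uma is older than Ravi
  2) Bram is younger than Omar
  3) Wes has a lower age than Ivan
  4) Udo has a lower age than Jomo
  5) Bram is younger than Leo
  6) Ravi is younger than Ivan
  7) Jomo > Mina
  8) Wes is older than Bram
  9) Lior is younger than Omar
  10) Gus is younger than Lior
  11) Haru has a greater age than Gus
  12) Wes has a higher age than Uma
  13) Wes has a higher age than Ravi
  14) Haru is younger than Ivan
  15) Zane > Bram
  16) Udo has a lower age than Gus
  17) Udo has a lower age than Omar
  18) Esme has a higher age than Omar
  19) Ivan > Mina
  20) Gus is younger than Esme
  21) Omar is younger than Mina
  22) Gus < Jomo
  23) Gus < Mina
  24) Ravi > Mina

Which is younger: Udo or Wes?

The relevant relations are Udo < Gus; Gus < Lior; Lior < Omar; Omar < Mina; Mina < Ravi; Ravi < Uma; Uma < Wes.
Together: Udo < Gus < Lior < Omar < Mina < Ravi < Uma < Wes.
So Udo < Wes; Udo is the younger of the two.

Udo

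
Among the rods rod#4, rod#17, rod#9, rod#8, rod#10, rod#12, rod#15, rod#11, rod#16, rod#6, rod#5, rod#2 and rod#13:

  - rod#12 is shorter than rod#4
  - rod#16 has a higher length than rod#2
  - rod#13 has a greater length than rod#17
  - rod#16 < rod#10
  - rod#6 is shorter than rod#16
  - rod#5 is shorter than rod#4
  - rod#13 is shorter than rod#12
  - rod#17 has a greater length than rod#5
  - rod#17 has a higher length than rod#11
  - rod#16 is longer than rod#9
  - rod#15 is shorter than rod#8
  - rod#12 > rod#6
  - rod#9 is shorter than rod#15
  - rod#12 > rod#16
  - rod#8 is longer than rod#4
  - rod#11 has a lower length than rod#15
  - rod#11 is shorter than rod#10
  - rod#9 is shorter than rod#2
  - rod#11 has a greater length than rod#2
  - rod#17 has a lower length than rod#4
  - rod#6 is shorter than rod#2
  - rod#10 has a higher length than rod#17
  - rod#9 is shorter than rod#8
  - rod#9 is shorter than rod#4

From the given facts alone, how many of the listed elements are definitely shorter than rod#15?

4

The elements the relations force below rod#15 are rod#6, rod#9, rod#2, rod#11 — no chain reaches any other.
That is 4.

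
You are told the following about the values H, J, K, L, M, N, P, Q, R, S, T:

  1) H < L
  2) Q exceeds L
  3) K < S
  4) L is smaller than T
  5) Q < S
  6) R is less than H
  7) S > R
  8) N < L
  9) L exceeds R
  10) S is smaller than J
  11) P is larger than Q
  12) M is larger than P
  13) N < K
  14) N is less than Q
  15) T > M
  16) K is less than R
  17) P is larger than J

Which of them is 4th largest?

J

The consecutive relations fix a unique order: N < K < R < H < L < Q < S < J < P < M < T.
The 4th largest is J.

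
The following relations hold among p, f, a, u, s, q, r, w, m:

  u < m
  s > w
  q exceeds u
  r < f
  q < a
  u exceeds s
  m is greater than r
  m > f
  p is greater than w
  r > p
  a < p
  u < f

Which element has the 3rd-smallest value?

u

Chaining the given pairs: w < s < u < q < a < p < r < f < m.
Counting 3 from the smallest end gives u.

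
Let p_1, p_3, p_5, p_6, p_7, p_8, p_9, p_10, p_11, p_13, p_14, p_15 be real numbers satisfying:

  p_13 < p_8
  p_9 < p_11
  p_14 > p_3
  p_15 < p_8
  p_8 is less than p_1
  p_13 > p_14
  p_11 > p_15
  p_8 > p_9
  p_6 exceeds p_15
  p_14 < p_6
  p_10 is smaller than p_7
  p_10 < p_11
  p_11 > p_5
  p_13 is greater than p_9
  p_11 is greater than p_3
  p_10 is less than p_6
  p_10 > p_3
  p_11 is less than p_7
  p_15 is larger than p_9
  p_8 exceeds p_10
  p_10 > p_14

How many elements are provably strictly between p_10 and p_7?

1

The relations place p_10 below p_7. An element lies strictly between them when it is forced above p_10 and also forced below p_7.
Above p_10: {p_11, p_8, p_6, p_1}. Below p_7: {p_3, p_14, p_9, p_5, p_15, p_11}.
Intersection: {p_11} — 1.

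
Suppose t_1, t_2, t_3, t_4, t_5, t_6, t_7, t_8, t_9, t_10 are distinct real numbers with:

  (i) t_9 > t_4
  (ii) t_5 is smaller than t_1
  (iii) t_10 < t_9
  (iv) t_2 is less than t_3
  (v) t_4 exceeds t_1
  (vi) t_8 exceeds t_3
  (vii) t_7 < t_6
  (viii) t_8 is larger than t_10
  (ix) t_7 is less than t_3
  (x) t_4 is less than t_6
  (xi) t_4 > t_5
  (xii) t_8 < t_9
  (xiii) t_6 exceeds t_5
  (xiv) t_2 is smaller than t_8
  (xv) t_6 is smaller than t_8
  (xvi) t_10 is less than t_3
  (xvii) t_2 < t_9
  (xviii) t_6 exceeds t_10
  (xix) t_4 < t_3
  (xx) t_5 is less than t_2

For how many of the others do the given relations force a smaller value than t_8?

The elements the relations force below t_8 are t_5, t_7, t_10, t_2, t_1, t_4, t_3, t_6 — no chain reaches any other.
That is 8.

8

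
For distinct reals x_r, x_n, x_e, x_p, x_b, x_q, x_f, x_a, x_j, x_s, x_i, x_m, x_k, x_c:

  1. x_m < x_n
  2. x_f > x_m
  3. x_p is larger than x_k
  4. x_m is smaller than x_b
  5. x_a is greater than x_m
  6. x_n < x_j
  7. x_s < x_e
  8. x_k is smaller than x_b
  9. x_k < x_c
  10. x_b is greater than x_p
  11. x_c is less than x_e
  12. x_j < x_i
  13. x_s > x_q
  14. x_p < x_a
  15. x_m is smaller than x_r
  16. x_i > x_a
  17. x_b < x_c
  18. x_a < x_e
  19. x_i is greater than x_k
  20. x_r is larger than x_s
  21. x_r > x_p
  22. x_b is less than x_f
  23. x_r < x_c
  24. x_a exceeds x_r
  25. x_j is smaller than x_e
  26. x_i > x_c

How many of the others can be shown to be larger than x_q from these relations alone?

6

The elements the relations force above x_q are x_s, x_r, x_c, x_a, x_e, x_i — no chain reaches any other.
That is 6.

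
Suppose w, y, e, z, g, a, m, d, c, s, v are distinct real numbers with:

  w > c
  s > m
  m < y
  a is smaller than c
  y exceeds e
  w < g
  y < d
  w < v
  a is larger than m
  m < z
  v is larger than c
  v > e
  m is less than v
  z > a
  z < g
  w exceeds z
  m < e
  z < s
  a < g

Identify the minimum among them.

m

e is not least since m < e; a is not least since m < a; z is not least since m < z; c is not least since a < c; w is not least since c < w; g is not least since w < g; y is not least since m < y; s is not least since m < s; v is not least since c < v; d is not least since y < d.
Only m has nothing below it, so m is the minimum.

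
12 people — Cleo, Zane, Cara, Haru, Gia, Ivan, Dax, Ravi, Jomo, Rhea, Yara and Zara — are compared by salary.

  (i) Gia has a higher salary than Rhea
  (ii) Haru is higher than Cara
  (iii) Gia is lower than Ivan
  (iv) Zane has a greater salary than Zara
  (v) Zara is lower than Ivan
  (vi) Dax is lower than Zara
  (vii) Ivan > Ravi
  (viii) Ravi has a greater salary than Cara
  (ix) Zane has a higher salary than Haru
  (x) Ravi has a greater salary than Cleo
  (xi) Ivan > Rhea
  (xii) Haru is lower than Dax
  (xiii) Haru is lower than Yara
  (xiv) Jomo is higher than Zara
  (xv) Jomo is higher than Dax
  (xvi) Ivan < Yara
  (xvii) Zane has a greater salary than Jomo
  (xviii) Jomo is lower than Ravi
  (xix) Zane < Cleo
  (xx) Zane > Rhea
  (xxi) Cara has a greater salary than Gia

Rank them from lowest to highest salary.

The consecutive links are each given: Rhea < Gia; Gia < Cara; Cara < Haru; Haru < Dax; Dax < Zara; Zara < Jomo; Jomo < Zane; Zane < Cleo; Cleo < Ravi; Ravi < Ivan; Ivan < Yara.

Rhea < Gia < Cara < Haru < Dax < Zara < Jomo < Zane < Cleo < Ravi < Ivan < Yara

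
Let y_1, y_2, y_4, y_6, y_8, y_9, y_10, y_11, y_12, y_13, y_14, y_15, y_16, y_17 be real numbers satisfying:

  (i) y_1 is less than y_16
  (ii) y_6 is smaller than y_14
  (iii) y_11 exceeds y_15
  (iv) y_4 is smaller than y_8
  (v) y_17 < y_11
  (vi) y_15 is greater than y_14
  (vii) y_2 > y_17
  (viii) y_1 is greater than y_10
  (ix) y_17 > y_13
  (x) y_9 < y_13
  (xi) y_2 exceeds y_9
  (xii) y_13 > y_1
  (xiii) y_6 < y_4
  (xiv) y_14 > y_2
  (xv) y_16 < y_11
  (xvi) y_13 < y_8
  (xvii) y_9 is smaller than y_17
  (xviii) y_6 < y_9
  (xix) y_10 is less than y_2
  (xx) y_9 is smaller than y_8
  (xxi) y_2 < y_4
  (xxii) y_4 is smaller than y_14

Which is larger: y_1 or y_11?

Link the given pairs in sequence: y_1 < y_13; y_13 < y_17; y_17 < y_2; y_2 < y_4; y_4 < y_14; y_14 < y_15; y_15 < y_11.
Chaining these gives y_1 < y_13 < y_17 < y_2 < y_4 < y_14 < y_15 < y_11.
So y_1 < y_11; y_11 is the larger of the two.

y_11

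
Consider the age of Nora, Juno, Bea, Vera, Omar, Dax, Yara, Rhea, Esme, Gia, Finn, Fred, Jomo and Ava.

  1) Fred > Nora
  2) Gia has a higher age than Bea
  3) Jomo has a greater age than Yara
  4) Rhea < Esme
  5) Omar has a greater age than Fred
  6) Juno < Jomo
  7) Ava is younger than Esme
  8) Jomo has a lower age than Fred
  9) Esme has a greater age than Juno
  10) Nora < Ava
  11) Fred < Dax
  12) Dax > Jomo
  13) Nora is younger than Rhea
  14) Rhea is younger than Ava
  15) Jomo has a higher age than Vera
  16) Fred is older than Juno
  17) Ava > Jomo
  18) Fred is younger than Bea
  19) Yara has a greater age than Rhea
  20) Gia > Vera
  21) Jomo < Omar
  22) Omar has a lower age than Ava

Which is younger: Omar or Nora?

Nora

The relevant relations are Nora < Rhea; Rhea < Yara; Yara < Jomo; Jomo < Fred; Fred < Omar.
Together: Nora < Rhea < Yara < Jomo < Fred < Omar.
So Nora < Omar; Nora is the younger of the two.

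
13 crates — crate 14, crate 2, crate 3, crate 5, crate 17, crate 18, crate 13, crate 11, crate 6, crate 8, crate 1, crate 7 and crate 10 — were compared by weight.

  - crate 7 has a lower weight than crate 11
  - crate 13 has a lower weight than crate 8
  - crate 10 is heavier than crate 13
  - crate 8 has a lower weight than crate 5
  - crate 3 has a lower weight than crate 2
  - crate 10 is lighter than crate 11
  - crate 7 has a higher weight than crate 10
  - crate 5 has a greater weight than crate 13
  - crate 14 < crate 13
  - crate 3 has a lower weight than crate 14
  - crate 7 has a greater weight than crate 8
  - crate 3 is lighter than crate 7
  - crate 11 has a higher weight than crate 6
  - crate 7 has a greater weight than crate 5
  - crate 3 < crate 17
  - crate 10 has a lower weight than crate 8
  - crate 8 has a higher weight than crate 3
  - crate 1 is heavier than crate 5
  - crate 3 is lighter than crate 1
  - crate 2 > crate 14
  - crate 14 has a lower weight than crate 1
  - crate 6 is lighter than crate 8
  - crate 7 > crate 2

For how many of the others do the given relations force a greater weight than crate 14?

The elements the relations force above crate 14 are crate 2, crate 13, crate 10, crate 8, crate 5, crate 7, crate 1, crate 11 — no chain reaches any other.
That is 8.

8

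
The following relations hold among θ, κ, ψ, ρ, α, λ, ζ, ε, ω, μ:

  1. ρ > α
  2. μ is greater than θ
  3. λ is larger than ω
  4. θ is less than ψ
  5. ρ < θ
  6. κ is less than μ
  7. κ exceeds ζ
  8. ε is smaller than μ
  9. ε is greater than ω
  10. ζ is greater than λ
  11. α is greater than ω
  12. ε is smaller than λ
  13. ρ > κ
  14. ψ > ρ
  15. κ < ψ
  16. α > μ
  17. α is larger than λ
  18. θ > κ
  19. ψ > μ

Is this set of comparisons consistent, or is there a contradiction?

Chaining the given relations yields θ < μ < α < ρ, so θ < ρ. But one relation states ρ < θ. These cannot both hold.

inconsistent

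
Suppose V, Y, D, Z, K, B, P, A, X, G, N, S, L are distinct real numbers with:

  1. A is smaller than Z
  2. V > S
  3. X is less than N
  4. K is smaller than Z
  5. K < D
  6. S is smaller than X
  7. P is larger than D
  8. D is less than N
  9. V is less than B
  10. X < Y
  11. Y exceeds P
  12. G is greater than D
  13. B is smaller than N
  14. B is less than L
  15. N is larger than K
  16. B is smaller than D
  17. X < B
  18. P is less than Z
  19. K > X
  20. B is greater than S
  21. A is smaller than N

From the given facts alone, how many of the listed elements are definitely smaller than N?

7

From N the given relations immediately reach A, X, K, B, D.
From those, S, V — 7 in total.
Nothing else is reachable below N; 7 in all.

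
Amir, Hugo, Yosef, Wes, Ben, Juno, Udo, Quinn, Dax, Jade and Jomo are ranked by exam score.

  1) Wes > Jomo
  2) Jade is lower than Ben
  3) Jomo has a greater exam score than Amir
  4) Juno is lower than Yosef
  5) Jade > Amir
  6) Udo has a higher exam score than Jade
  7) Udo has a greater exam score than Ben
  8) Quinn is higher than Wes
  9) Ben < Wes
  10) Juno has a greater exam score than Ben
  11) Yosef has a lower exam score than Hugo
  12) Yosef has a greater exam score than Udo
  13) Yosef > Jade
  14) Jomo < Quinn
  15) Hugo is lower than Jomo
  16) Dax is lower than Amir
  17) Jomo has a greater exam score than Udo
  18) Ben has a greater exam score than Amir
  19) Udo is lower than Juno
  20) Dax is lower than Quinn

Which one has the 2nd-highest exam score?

Wes

Piecing the relations together gives one ordering: Dax < Amir < Jade < Ben < Udo < Juno < Yosef < Hugo < Jomo < Wes < Quinn.
The 2nd largest is Wes.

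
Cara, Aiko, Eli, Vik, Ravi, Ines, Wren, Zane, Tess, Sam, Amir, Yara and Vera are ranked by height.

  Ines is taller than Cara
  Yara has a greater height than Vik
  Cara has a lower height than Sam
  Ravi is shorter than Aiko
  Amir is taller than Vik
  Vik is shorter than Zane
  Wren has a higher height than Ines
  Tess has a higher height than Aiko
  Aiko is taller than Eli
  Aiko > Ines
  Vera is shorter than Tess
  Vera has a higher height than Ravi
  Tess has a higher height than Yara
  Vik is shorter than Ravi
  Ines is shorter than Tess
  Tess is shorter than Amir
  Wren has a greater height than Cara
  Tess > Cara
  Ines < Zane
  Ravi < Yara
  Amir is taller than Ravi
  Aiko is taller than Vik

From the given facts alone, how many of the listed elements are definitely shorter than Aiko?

From Aiko the given relations immediately reach Vik, Eli, Ravi, Ines.
From those, Cara — 5 in total.
Nothing else is reachable below Aiko; 5 in all.

5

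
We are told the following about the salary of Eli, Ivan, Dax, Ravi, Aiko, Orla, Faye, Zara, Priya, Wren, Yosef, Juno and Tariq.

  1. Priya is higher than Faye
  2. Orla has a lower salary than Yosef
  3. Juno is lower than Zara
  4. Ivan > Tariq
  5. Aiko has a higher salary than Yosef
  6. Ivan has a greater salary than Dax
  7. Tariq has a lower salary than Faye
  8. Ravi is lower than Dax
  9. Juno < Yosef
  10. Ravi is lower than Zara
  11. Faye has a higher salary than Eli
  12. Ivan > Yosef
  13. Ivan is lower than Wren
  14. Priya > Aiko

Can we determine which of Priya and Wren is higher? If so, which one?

undetermined

Following every chain through Wren: below Wren we get Tariq, Juno, Orla, Ravi, Yosef, Dax, Ivan.
Priya is not reached, and no chain runs the other way from Priya to Wren.
So the given relations leave the order of Wren and Priya undetermined.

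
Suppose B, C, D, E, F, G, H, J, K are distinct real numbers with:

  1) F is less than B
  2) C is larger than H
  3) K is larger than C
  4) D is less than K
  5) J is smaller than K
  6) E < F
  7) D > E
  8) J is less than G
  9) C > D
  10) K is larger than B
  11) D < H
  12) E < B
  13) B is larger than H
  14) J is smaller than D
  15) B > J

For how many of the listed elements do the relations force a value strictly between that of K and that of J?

4

Chaining upward from J reaches: D, H, C, B, G.
Chaining downward from K reaches: E, F, D, H, C, B.
Strictly between J and K are those in both lists: D, H, C, B — 4 elements.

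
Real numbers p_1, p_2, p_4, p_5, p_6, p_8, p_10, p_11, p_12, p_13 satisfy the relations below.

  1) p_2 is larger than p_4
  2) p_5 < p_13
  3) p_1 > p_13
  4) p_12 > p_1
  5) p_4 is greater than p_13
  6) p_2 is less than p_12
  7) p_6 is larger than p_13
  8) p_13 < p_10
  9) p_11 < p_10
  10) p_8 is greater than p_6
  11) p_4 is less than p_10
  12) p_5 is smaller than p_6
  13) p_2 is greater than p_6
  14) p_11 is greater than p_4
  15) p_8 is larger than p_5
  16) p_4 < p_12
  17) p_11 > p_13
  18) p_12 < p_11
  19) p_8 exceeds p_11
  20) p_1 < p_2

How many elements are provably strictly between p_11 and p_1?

Chaining upward from p_1 reaches: p_2, p_12, p_10, p_8.
Chaining downward from p_11 reaches: p_5, p_13, p_6, p_4, p_2, p_12.
Strictly between p_1 and p_11 are those in both lists: p_2, p_12 — 2 elements.

2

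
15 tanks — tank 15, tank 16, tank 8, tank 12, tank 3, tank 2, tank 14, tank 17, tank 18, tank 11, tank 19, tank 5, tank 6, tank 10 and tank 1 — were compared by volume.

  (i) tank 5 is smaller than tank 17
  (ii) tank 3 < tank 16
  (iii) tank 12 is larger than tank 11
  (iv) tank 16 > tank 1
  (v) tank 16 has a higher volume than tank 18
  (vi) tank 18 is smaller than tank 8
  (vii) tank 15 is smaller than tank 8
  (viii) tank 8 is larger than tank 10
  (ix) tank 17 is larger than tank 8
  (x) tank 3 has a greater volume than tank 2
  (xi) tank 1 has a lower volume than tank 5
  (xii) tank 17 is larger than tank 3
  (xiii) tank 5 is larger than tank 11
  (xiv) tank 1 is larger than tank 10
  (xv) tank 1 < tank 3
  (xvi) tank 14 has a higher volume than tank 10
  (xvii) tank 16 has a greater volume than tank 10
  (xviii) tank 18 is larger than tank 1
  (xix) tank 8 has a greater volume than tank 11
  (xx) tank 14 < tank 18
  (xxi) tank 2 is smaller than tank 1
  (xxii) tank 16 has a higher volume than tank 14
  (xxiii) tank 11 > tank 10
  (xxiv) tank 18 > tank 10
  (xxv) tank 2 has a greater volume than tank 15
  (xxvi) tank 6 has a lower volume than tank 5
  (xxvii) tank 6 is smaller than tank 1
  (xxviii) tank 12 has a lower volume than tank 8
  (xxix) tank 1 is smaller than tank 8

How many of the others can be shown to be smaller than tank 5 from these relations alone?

6

Directly below tank 5: tank 6, tank 11, tank 1.
One step further: tank 10, tank 2 (5 so far).
One step further: tank 15 (6 so far).
Nothing else is reachable below tank 5; 6 in all.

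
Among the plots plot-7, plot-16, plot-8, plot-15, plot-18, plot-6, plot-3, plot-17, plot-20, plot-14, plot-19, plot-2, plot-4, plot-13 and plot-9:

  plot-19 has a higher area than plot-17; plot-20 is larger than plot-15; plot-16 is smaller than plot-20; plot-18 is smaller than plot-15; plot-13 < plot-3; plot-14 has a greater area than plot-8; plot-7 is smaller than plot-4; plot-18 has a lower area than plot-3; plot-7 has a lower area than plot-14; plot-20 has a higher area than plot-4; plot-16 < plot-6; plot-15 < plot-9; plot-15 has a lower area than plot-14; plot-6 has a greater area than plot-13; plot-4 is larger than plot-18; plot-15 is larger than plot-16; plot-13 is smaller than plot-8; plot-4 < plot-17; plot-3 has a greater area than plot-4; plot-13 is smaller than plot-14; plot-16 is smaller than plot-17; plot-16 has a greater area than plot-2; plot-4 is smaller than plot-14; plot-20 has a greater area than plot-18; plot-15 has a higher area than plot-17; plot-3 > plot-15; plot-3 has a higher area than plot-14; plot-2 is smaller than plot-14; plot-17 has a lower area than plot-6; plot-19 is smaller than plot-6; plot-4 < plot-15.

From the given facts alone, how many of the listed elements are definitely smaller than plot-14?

The elements the relations force below plot-14 are plot-18, plot-2, plot-7, plot-4, plot-13, plot-16, plot-8, plot-17, plot-15 — no chain reaches any other.
That is 9.

9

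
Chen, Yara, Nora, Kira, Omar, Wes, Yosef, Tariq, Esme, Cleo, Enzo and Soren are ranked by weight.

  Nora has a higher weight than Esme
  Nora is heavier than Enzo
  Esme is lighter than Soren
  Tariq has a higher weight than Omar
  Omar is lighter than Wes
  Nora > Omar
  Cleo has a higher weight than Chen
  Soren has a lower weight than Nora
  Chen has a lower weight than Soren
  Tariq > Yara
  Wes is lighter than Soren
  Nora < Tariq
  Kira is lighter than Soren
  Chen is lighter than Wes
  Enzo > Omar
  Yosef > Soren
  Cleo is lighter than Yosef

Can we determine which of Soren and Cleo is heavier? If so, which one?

Following every chain through Cleo: above Cleo we get Yosef; below Cleo we get Chen.
Soren is not reached, and no chain runs the other way from Soren to Cleo.
So the given relations leave the order of Cleo and Soren undetermined.

undetermined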